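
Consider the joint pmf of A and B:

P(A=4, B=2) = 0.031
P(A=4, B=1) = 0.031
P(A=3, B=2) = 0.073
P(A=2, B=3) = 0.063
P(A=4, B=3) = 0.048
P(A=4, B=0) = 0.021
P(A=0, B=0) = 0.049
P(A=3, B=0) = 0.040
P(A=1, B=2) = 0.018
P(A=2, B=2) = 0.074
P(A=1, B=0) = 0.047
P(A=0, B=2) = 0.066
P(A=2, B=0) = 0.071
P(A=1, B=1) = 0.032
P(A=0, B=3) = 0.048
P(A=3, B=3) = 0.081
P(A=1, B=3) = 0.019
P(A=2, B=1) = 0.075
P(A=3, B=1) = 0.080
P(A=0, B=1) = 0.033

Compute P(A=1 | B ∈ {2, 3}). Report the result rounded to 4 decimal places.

0.0710

P(B=2) = 0.066 + 0.018 + 0.074 + 0.073 + 0.031 = 0.262.
P(B=3) = 0.048 + 0.019 + 0.063 + 0.081 + 0.048 = 0.259.
P(B ∈ {2, 3}) = 0.262 + 0.259 = 0.521; P(A=1, B ∈ {2, 3}) = 0.018 + 0.019 = 0.037.
P(A=1 | B ∈ {2, 3}) = 0.037/0.521 = 0.0710.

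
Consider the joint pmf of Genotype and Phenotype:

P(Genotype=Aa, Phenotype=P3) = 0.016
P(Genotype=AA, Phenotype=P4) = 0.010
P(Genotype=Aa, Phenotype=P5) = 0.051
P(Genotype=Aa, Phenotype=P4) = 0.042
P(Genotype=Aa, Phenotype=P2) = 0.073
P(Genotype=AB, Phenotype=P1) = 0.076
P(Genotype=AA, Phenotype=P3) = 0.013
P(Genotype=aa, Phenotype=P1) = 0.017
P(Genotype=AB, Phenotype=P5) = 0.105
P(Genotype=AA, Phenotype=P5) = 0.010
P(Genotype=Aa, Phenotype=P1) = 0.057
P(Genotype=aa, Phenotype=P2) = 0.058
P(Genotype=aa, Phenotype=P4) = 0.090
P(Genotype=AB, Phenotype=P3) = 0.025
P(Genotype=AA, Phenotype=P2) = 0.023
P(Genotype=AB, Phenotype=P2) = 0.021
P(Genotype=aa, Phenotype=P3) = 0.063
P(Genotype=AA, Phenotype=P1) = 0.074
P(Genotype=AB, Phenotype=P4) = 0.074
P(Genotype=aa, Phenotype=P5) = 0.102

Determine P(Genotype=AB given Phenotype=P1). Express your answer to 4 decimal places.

P(Phenotype=P1) = 0.074 + 0.057 + 0.017 + 0.076 = 0.224.
P(Genotype=AB | Phenotype=P1) = 0.076/0.224 = 0.3393.

0.3393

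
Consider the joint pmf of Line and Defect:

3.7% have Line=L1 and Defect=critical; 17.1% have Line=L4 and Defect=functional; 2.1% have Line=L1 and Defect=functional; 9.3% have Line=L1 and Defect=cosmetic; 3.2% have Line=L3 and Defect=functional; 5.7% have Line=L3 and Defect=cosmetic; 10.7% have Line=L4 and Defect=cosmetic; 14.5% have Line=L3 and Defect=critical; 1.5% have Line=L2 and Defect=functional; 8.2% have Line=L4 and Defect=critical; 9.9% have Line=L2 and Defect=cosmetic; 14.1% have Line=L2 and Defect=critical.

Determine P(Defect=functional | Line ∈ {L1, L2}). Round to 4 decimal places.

0.0887

P(Line=L1) = 0.093 + 0.021 + 0.037 = 0.151.
P(Line=L2) = 0.099 + 0.015 + 0.141 = 0.255.
P(Line ∈ {L1, L2}) = 0.151 + 0.255 = 0.406; P(Defect=functional, Line ∈ {L1, L2}) = 0.021 + 0.015 = 0.036.
P(Defect=functional | Line ∈ {L1, L2}) = 0.036/0.406 = 0.0887.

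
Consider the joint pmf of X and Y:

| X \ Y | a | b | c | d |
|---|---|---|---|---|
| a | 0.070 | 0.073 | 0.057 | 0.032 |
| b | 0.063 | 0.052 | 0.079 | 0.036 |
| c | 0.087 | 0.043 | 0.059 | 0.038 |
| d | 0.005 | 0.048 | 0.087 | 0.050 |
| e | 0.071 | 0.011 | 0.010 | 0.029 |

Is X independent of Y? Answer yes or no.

no

P(X=d) = 0.190 and P(Y=a) = 0.296, so their product is 0.05624, but P(X=d, Y=a) = 0.005. Since these differ, X and Y are not independent.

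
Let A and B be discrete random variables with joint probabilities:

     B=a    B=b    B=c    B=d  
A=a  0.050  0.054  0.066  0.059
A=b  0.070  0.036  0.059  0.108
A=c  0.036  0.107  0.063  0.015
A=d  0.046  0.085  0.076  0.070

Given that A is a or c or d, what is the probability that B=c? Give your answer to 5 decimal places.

0.28198

P(A=a) = 0.050 + 0.054 + 0.066 + 0.059 = 0.229.
P(A=c) = 0.036 + 0.107 + 0.063 + 0.015 = 0.221.
P(A=d) = 0.046 + 0.085 + 0.076 + 0.070 = 0.277.
P(A ∈ {a, c, d}) = 0.229 + 0.221 + 0.277 = 0.727; P(B=c, A ∈ {a, c, d}) = 0.066 + 0.063 + 0.076 = 0.205.
P(B=c | A ∈ {a, c, d}) = 0.205/0.727 = 0.28198.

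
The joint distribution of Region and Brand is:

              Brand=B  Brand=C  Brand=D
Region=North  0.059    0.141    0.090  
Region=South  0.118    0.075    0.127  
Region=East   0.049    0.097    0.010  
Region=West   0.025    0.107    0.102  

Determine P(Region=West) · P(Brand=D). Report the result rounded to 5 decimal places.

0.07699

P(Region=West) = 0.025 + 0.107 + 0.102 = 0.234.
P(Brand=D) = 0.090 + 0.127 + 0.010 + 0.102 = 0.329.
Product: 0.234 × 0.329 = 0.07699.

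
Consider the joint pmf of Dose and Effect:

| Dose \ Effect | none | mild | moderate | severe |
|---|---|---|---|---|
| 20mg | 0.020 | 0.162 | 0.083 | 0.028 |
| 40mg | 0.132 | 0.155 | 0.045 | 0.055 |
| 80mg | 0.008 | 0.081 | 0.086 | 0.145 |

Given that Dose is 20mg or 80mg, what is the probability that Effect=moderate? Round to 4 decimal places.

0.2757

P(Dose=20mg) = 0.020 + 0.162 + 0.083 + 0.028 = 0.293.
P(Dose=80mg) = 0.008 + 0.081 + 0.086 + 0.145 = 0.320.
P(Dose ∈ {20mg, 80mg}) = 0.293 + 0.320 = 0.613; P(Effect=moderate, Dose ∈ {20mg, 80mg}) = 0.083 + 0.086 = 0.169.
P(Effect=moderate | Dose ∈ {20mg, 80mg}) = 0.169/0.613 = 0.2757.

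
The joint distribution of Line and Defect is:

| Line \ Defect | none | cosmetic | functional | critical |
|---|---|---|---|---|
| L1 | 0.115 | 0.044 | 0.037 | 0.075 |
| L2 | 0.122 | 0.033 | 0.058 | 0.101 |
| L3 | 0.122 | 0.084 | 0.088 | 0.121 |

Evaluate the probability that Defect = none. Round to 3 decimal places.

0.359

P(Defect=none) = 0.115 + 0.122 + 0.122 = 0.359.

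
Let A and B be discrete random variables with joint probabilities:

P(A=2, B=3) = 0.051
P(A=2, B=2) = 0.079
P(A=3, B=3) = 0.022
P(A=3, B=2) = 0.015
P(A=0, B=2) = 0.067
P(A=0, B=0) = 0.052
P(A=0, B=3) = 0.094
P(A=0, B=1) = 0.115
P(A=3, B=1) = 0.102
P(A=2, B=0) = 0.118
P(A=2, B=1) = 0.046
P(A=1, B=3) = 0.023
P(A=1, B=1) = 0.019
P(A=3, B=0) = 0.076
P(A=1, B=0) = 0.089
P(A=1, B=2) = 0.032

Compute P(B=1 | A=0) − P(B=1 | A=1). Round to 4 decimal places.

0.2340

P(A=0) = 0.052 + 0.115 + 0.067 + 0.094 = 0.328; P(B=1 | A=0) = 0.115/0.328 = 0.35061.
P(A=1) = 0.089 + 0.019 + 0.032 + 0.023 = 0.163; P(B=1 | A=1) = 0.019/0.163 = 0.11656.
Difference = 0.2340.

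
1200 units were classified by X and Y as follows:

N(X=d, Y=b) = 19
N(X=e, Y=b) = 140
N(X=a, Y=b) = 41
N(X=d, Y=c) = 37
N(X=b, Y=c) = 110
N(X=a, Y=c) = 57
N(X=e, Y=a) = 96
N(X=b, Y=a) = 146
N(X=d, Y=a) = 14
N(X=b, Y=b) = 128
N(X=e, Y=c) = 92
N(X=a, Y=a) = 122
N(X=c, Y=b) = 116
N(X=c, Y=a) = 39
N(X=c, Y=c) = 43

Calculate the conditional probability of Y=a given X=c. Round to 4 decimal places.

0.1970

Total with X=c: 39 + 116 + 43 = 198.
P(Y=a | X=c) = 39/198 = 0.1970.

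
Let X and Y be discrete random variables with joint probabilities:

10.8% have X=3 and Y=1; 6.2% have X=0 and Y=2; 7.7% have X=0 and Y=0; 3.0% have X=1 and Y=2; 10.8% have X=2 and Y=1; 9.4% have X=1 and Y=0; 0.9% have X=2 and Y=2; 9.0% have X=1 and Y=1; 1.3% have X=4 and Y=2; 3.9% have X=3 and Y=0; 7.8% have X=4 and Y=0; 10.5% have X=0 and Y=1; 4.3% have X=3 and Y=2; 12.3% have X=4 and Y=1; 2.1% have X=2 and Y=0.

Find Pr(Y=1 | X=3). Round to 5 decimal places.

P(X=3) = 0.039 + 0.108 + 0.043 = 0.190.
P(Y=1 | X=3) = 0.108/0.190 = 0.56842.

0.56842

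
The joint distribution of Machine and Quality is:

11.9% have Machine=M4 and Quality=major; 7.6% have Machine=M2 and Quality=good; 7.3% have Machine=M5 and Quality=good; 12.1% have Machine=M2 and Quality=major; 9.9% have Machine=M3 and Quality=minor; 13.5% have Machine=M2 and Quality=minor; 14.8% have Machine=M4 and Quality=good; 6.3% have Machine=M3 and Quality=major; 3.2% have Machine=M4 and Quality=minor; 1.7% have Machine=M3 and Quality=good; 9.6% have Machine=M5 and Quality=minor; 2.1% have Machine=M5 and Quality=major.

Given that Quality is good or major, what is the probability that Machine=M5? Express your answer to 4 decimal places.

P(Quality=good) = 0.076 + 0.017 + 0.148 + 0.073 = 0.314.
P(Quality=major) = 0.121 + 0.063 + 0.119 + 0.021 = 0.324.
P(Quality ∈ {good, major}) = 0.314 + 0.324 = 0.638; P(Machine=M5, Quality ∈ {good, major}) = 0.073 + 0.021 = 0.094.
P(Machine=M5 | Quality ∈ {good, major}) = 0.094/0.638 = 0.1473.

0.1473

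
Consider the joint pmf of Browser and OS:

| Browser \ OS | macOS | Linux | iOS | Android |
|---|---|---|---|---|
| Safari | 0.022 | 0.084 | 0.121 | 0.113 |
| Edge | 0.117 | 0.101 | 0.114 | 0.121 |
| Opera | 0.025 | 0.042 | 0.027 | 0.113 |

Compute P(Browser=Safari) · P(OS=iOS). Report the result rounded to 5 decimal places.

0.08908

P(Browser=Safari) = 0.022 + 0.084 + 0.121 + 0.113 = 0.340.
P(OS=iOS) = 0.121 + 0.114 + 0.027 = 0.262.
Product: 0.340 × 0.262 = 0.08908.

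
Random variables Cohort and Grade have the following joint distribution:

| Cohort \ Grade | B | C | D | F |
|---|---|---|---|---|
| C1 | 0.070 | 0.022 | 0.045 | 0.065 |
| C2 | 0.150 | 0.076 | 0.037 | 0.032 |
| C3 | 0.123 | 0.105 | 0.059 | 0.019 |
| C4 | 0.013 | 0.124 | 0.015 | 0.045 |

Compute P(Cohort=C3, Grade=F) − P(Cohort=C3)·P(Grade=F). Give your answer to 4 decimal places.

-0.0303

P(Cohort=C3) = 0.123 + 0.105 + 0.059 + 0.019 = 0.306.
P(Grade=F) = 0.065 + 0.032 + 0.019 + 0.045 = 0.161.
P(Cohort=C3, Grade=F) − P(Cohort=C3)P(Grade=F) = 0.019 − 0.306×0.161 = -0.0303.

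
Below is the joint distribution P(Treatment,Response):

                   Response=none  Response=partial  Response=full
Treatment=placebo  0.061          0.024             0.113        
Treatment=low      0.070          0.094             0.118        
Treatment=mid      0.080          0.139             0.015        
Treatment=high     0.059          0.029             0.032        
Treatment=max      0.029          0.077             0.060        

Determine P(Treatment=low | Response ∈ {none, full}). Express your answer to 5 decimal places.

P(Response=none) = 0.061 + 0.070 + 0.080 + 0.059 + 0.029 = 0.299.
P(Response=full) = 0.113 + 0.118 + 0.015 + 0.032 + 0.060 = 0.338.
P(Response ∈ {none, full}) = 0.299 + 0.338 = 0.637; P(Treatment=low, Response ∈ {none, full}) = 0.070 + 0.118 = 0.188.
P(Treatment=low | Response ∈ {none, full}) = 0.188/0.637 = 0.29513.

0.29513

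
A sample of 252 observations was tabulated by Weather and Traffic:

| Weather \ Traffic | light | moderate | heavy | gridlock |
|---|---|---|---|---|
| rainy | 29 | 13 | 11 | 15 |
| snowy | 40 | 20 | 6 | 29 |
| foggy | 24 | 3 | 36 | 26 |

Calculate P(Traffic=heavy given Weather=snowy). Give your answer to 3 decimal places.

Total with Weather=snowy: 40 + 20 + 6 + 29 = 95.
P(Traffic=heavy | Weather=snowy) = 6/95 = 0.063.

0.063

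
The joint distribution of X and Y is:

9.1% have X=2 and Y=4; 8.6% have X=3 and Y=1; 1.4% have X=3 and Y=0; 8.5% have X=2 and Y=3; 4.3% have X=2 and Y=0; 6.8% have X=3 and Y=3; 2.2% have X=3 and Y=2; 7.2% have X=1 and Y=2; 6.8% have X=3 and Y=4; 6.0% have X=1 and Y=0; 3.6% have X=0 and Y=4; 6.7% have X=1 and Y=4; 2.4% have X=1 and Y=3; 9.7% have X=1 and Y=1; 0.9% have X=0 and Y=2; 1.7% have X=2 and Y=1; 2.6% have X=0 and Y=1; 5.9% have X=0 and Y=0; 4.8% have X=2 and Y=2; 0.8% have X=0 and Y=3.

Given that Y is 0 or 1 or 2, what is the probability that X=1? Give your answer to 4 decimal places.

P(Y=0) = 0.059 + 0.060 + 0.043 + 0.014 = 0.176.
P(Y=1) = 0.026 + 0.097 + 0.017 + 0.086 = 0.226.
P(Y=2) = 0.009 + 0.072 + 0.048 + 0.022 = 0.151.
P(Y ∈ {0, 1, 2}) = 0.176 + 0.226 + 0.151 = 0.553; P(X=1, Y ∈ {0, 1, 2}) = 0.060 + 0.097 + 0.072 = 0.229.
P(X=1 | Y ∈ {0, 1, 2}) = 0.229/0.553 = 0.4141.

0.4141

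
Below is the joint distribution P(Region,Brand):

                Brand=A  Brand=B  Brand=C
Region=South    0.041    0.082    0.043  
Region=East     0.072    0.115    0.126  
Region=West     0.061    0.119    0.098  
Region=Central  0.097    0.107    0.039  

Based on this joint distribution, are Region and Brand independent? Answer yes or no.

P(Region=Central) = 0.243 and P(Brand=C) = 0.306, so their product is 0.07436, but P(Region=Central, Brand=C) = 0.039. Since these differ, Region and Brand are not independent.

no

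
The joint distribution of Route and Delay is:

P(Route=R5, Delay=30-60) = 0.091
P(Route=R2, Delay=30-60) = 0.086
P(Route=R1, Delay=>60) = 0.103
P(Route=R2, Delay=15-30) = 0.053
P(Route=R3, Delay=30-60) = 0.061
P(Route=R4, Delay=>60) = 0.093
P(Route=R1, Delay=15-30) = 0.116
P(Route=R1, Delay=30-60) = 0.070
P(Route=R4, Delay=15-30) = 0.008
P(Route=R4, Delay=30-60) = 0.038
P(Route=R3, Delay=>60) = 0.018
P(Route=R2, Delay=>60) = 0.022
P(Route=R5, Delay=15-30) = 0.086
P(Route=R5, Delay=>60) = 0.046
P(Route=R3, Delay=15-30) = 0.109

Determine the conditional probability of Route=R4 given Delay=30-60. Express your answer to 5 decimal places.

0.10983

P(Delay=30-60) = 0.070 + 0.086 + 0.061 + 0.038 + 0.091 = 0.346.
P(Route=R4 | Delay=30-60) = 0.038/0.346 = 0.10983.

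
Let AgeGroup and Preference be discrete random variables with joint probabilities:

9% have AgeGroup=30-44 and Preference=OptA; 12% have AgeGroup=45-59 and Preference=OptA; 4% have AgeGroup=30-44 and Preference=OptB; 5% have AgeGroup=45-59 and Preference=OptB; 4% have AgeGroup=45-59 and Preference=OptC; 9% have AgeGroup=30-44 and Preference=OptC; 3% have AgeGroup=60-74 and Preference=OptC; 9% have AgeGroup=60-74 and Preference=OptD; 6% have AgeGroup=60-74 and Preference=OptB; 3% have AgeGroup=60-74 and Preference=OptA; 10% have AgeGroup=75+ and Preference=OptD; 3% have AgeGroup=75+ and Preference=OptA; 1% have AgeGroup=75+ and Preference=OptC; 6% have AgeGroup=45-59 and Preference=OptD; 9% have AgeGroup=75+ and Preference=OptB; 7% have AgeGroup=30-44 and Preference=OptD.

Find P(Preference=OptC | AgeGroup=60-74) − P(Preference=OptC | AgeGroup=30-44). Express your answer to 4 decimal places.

-0.1675

P(AgeGroup=60-74) = 0.03 + 0.06 + 0.03 + 0.09 = 0.21; P(Preference=OptC | AgeGroup=60-74) = 0.03/0.21 = 0.14286.
P(AgeGroup=30-44) = 0.09 + 0.04 + 0.09 + 0.07 = 0.29; P(Preference=OptC | AgeGroup=30-44) = 0.09/0.29 = 0.31034.
Difference = -0.1675.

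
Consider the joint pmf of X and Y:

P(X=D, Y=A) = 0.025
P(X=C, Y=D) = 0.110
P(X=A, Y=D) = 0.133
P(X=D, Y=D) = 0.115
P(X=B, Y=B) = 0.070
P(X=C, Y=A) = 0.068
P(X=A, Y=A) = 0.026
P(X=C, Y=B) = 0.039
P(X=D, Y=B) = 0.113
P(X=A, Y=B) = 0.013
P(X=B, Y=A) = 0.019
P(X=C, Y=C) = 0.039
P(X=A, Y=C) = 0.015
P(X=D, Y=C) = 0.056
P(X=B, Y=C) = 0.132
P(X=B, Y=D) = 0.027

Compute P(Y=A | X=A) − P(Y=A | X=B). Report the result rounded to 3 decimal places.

P(X=A) = 0.026 + 0.013 + 0.015 + 0.133 = 0.187; P(Y=A | X=A) = 0.026/0.187 = 0.1390.
P(X=B) = 0.019 + 0.070 + 0.132 + 0.027 = 0.248; P(Y=A | X=B) = 0.019/0.248 = 0.0766.
Difference = 0.062.

0.062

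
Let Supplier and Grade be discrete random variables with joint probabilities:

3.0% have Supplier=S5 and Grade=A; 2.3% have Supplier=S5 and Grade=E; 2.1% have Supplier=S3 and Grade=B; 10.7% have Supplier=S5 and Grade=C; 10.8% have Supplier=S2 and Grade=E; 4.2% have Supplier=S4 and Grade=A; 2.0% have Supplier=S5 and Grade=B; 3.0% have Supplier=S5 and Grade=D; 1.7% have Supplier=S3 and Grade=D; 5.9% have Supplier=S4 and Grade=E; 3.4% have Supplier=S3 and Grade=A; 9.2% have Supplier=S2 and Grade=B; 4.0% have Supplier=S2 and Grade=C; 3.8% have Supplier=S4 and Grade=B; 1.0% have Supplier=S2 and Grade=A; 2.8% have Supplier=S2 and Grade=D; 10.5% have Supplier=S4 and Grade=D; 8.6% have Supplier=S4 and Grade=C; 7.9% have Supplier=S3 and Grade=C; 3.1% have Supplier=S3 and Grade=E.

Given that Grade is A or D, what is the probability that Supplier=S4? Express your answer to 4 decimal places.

0.4966

P(Grade=A) = 0.010 + 0.034 + 0.042 + 0.030 = 0.116.
P(Grade=D) = 0.028 + 0.017 + 0.105 + 0.030 = 0.180.
P(Grade ∈ {A, D}) = 0.116 + 0.180 = 0.296; P(Supplier=S4, Grade ∈ {A, D}) = 0.042 + 0.105 = 0.147.
P(Supplier=S4 | Grade ∈ {A, D}) = 0.147/0.296 = 0.4966.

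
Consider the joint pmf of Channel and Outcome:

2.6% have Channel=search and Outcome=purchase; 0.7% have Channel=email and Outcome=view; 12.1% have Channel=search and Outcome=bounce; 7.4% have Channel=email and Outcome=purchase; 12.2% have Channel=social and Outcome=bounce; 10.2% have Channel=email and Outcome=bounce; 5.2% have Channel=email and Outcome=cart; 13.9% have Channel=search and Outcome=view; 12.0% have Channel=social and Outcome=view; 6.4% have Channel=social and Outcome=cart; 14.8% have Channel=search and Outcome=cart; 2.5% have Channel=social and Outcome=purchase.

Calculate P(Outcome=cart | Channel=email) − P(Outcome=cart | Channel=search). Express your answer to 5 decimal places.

P(Channel=email) = 0.102 + 0.007 + 0.052 + 0.074 = 0.235; P(Outcome=cart | Channel=email) = 0.052/0.235 = 0.221277.
P(Channel=search) = 0.121 + 0.139 + 0.148 + 0.026 = 0.434; P(Outcome=cart | Channel=search) = 0.148/0.434 = 0.341014.
Difference = -0.11974.

-0.11974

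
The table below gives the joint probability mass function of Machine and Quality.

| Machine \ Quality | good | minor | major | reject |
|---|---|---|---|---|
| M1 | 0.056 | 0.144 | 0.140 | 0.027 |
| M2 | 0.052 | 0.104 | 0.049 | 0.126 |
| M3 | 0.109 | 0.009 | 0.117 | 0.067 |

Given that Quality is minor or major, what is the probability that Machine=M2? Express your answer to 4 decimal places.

P(Quality=minor) = 0.144 + 0.104 + 0.009 = 0.257.
P(Quality=major) = 0.140 + 0.049 + 0.117 = 0.306.
P(Quality ∈ {minor, major}) = 0.257 + 0.306 = 0.563; P(Machine=M2, Quality ∈ {minor, major}) = 0.104 + 0.049 = 0.153.
P(Machine=M2 | Quality ∈ {minor, major}) = 0.153/0.563 = 0.2718.

0.2718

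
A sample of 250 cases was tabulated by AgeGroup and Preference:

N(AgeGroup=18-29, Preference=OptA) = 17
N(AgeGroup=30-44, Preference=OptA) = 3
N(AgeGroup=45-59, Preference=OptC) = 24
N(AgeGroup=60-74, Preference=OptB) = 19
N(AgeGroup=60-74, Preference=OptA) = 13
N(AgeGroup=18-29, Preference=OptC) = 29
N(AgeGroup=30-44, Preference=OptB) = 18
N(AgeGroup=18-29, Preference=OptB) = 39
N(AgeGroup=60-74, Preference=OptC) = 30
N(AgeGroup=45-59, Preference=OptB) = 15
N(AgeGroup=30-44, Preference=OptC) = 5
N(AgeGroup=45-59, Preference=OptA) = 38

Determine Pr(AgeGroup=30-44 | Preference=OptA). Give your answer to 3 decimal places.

Total with Preference=OptA: 17 + 3 + 38 + 13 = 71.
P(AgeGroup=30-44 | Preference=OptA) = 3/71 = 0.042.

0.042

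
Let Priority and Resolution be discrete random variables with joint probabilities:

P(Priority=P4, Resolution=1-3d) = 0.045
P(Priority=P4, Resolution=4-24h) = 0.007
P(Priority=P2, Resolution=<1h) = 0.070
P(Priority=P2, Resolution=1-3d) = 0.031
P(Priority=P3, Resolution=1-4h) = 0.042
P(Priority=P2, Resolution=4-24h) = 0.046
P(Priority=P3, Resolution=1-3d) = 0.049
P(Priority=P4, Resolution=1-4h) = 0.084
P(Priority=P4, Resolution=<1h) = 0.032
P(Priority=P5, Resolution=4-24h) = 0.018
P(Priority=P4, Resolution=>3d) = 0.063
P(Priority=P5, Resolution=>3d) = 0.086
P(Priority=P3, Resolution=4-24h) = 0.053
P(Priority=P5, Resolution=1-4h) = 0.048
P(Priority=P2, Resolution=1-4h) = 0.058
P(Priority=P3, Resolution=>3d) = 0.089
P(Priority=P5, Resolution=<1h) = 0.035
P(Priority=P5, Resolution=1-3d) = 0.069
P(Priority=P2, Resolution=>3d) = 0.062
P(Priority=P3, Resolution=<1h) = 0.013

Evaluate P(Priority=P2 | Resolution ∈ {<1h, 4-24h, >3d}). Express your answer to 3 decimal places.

0.310

P(Resolution=<1h) = 0.070 + 0.013 + 0.032 + 0.035 = 0.150.
P(Resolution=4-24h) = 0.046 + 0.053 + 0.007 + 0.018 = 0.124.
P(Resolution=>3d) = 0.062 + 0.089 + 0.063 + 0.086 = 0.300.
P(Resolution ∈ {<1h, 4-24h, >3d}) = 0.150 + 0.124 + 0.300 = 0.574; P(Priority=P2, Resolution ∈ {<1h, 4-24h, >3d}) = 0.070 + 0.046 + 0.062 = 0.178.
P(Priority=P2 | Resolution ∈ {<1h, 4-24h, >3d}) = 0.178/0.574 = 0.310.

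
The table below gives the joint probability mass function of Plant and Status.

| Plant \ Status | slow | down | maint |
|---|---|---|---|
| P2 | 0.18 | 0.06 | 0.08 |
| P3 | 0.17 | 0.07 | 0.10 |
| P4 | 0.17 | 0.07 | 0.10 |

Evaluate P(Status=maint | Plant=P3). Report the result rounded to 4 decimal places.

P(Plant=P3) = 0.17 + 0.07 + 0.10 = 0.34.
P(Status=maint | Plant=P3) = 0.10/0.34 = 0.2941.

0.2941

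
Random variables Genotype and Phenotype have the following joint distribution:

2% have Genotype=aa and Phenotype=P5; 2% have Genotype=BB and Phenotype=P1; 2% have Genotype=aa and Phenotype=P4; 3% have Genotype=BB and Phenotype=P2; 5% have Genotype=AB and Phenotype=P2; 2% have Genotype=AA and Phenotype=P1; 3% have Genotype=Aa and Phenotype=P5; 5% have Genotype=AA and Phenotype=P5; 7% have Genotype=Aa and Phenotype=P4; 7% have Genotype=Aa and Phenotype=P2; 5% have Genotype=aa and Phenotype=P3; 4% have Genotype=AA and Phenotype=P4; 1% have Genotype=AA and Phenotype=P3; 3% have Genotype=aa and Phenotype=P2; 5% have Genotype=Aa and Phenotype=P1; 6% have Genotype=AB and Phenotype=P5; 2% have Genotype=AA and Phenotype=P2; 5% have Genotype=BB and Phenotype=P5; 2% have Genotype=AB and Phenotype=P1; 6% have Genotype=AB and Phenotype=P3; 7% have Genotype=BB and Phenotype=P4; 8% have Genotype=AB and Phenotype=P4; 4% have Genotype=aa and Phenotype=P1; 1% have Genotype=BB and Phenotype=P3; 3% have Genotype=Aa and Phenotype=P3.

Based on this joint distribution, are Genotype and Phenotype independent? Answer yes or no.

P(Genotype=aa) = 0.16 and P(Phenotype=P4) = 0.28, so their product is 0.0448, but P(Genotype=aa, Phenotype=P4) = 0.02. Since these differ, Genotype and Phenotype are not independent.

no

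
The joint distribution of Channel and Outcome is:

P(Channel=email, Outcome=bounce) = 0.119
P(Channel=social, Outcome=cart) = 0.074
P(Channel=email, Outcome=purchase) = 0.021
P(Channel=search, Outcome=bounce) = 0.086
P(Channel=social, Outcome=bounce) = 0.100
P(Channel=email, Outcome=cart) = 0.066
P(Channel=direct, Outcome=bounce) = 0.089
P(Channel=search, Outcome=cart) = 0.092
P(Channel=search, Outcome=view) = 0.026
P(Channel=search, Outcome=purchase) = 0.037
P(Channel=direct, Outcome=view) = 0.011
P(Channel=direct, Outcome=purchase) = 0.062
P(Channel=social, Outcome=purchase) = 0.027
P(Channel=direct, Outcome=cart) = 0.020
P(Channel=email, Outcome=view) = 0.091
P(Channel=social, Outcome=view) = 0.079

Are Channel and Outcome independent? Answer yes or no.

no

P(Channel=direct) = 0.182 and P(Outcome=purchase) = 0.147, so their product is 0.02675, but P(Channel=direct, Outcome=purchase) = 0.062. Since these differ, Channel and Outcome are not independent.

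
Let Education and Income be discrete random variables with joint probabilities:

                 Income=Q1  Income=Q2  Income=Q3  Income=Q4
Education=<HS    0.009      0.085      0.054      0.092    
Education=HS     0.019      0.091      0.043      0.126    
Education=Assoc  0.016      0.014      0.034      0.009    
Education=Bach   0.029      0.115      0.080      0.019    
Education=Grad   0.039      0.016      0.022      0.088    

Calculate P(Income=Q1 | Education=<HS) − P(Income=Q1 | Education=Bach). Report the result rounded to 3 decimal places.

-0.082

P(Education=<HS) = 0.009 + 0.085 + 0.054 + 0.092 = 0.240; P(Income=Q1 | Education=<HS) = 0.009/0.240 = 0.0375.
P(Education=Bach) = 0.029 + 0.115 + 0.080 + 0.019 = 0.243; P(Income=Q1 | Education=Bach) = 0.029/0.243 = 0.1193.
Difference = -0.082.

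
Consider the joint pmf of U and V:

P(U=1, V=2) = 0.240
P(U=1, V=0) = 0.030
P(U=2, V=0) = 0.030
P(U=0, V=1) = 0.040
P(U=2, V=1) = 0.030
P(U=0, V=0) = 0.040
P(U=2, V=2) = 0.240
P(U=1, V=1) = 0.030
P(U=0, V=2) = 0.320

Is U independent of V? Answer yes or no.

yes

Every cell satisfies P(U,V) = P(U)·P(V). For instance P(U=0) = 0.400, P(V=1) = 0.100, and 0.400×0.100 = 0.040 matches the joint entry. So U and V are independent.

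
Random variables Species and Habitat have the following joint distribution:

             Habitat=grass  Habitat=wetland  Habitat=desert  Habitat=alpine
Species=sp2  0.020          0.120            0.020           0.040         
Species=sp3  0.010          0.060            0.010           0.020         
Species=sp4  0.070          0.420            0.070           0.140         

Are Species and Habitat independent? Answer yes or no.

Every cell satisfies P(Species,Habitat) = P(Species)·P(Habitat). For instance P(Species=sp3) = 0.100, P(Habitat=alpine) = 0.200, and 0.100×0.200 = 0.020 matches the joint entry. So Species and Habitat are independent.

yes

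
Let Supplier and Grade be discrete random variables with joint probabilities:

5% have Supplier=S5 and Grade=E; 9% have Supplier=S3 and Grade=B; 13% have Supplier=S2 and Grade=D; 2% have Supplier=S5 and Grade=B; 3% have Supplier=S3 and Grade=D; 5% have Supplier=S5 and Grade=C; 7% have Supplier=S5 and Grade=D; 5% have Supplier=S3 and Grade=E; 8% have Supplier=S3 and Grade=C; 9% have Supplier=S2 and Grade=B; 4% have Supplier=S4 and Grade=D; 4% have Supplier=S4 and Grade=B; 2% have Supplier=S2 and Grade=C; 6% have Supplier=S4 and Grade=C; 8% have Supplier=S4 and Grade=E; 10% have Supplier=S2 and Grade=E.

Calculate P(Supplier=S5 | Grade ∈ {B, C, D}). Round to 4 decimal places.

P(Grade=B) = 0.09 + 0.09 + 0.04 + 0.02 = 0.24.
P(Grade=C) = 0.02 + 0.08 + 0.06 + 0.05 = 0.21.
P(Grade=D) = 0.13 + 0.03 + 0.04 + 0.07 = 0.27.
P(Grade ∈ {B, C, D}) = 0.24 + 0.21 + 0.27 = 0.72; P(Supplier=S5, Grade ∈ {B, C, D}) = 0.02 + 0.05 + 0.07 = 0.14.
P(Supplier=S5 | Grade ∈ {B, C, D}) = 0.14/0.72 = 0.1944.

0.1944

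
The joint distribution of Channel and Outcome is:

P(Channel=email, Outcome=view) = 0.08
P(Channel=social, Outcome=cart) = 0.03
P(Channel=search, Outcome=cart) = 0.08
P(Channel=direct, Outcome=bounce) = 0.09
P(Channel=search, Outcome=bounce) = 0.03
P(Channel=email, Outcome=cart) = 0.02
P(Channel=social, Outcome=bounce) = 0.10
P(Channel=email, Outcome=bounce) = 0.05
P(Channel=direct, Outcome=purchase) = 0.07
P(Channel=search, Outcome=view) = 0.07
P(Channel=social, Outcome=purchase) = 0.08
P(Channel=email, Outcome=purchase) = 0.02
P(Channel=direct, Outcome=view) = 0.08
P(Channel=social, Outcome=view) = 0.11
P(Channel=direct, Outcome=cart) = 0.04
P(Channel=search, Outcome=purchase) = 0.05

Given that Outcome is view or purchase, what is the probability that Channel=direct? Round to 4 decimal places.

P(Outcome=view) = 0.08 + 0.07 + 0.11 + 0.08 = 0.34.
P(Outcome=purchase) = 0.02 + 0.05 + 0.08 + 0.07 = 0.22.
P(Outcome ∈ {view, purchase}) = 0.34 + 0.22 = 0.56; P(Channel=direct, Outcome ∈ {view, purchase}) = 0.08 + 0.07 = 0.15.
P(Channel=direct | Outcome ∈ {view, purchase}) = 0.15/0.56 = 0.2679.

0.2679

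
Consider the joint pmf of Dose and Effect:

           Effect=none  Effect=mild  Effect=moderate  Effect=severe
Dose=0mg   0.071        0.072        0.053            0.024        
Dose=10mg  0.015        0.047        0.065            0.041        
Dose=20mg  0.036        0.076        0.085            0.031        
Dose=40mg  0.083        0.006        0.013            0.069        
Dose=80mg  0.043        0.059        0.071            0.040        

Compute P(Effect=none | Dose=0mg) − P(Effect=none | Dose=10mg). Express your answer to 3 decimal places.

P(Dose=0mg) = 0.071 + 0.072 + 0.053 + 0.024 = 0.220; P(Effect=none | Dose=0mg) = 0.071/0.220 = 0.3227.
P(Dose=10mg) = 0.015 + 0.047 + 0.065 + 0.041 = 0.168; P(Effect=none | Dose=10mg) = 0.015/0.168 = 0.0893.
Difference = 0.233.

0.233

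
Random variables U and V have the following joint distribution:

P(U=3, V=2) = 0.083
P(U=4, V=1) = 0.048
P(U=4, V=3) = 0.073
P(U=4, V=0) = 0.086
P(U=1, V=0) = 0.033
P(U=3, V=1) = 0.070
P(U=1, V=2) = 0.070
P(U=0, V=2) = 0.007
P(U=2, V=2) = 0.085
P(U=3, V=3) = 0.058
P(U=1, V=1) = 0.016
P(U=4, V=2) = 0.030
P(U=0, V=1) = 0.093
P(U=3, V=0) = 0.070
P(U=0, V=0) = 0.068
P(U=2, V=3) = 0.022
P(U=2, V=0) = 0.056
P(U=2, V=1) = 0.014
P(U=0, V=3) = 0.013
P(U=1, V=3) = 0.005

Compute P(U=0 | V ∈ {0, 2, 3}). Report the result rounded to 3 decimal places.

0.116

P(V=0) = 0.068 + 0.033 + 0.056 + 0.070 + 0.086 = 0.313.
P(V=2) = 0.007 + 0.070 + 0.085 + 0.083 + 0.030 = 0.275.
P(V=3) = 0.013 + 0.005 + 0.022 + 0.058 + 0.073 = 0.171.
P(V ∈ {0, 2, 3}) = 0.313 + 0.275 + 0.171 = 0.759; P(U=0, V ∈ {0, 2, 3}) = 0.068 + 0.007 + 0.013 = 0.088.
P(U=0 | V ∈ {0, 2, 3}) = 0.088/0.759 = 0.116.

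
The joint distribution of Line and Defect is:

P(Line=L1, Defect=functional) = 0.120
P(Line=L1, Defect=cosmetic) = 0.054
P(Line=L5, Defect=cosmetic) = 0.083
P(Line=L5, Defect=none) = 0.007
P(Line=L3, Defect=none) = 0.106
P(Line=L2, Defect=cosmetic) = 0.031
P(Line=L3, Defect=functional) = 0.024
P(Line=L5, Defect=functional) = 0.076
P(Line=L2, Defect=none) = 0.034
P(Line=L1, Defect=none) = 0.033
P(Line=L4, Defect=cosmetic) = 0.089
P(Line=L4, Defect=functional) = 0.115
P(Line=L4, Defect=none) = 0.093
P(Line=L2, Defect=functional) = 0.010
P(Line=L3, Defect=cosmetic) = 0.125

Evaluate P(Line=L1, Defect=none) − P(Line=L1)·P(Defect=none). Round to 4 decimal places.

-0.0235

P(Line=L1) = 0.033 + 0.054 + 0.120 = 0.207.
P(Defect=none) = 0.033 + 0.034 + 0.106 + 0.093 + 0.007 = 0.273.
P(Line=L1, Defect=none) − P(Line=L1)P(Defect=none) = 0.033 − 0.207×0.273 = -0.0235.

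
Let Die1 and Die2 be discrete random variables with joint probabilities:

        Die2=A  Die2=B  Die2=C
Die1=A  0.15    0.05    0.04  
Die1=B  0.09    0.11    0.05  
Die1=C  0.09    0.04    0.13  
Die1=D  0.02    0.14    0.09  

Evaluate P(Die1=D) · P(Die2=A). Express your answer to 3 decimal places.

0.088

P(Die1=D) = 0.02 + 0.14 + 0.09 = 0.25.
P(Die2=A) = 0.15 + 0.09 + 0.09 + 0.02 = 0.35.
Product: 0.25 × 0.35 = 0.088.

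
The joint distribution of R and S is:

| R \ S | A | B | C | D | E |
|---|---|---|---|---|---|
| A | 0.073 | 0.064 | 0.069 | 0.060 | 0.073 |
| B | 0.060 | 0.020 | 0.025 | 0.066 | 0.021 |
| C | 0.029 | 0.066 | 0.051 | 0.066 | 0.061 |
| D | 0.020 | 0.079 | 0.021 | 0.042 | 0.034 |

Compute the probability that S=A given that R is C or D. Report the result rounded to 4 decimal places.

0.1045

P(R=C) = 0.029 + 0.066 + 0.051 + 0.066 + 0.061 = 0.273.
P(R=D) = 0.020 + 0.079 + 0.021 + 0.042 + 0.034 = 0.196.
P(R ∈ {C, D}) = 0.273 + 0.196 = 0.469; P(S=A, R ∈ {C, D}) = 0.029 + 0.020 = 0.049.
P(S=A | R ∈ {C, D}) = 0.049/0.469 = 0.1045.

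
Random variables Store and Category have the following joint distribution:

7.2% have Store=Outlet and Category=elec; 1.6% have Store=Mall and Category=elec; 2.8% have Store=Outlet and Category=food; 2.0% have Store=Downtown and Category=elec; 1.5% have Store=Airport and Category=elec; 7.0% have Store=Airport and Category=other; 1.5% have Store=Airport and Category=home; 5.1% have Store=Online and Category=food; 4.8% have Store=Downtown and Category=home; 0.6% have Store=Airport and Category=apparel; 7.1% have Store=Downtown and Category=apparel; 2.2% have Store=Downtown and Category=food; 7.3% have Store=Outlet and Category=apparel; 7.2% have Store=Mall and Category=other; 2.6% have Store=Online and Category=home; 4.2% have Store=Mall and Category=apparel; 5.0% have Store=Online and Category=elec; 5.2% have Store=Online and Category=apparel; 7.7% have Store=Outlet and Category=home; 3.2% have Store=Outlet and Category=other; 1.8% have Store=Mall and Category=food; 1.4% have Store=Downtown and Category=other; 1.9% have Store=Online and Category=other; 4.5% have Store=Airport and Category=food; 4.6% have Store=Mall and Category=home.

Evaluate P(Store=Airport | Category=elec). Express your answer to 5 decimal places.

P(Category=elec) = 0.020 + 0.016 + 0.015 + 0.072 + 0.050 = 0.173.
P(Store=Airport | Category=elec) = 0.015/0.173 = 0.08671.

0.08671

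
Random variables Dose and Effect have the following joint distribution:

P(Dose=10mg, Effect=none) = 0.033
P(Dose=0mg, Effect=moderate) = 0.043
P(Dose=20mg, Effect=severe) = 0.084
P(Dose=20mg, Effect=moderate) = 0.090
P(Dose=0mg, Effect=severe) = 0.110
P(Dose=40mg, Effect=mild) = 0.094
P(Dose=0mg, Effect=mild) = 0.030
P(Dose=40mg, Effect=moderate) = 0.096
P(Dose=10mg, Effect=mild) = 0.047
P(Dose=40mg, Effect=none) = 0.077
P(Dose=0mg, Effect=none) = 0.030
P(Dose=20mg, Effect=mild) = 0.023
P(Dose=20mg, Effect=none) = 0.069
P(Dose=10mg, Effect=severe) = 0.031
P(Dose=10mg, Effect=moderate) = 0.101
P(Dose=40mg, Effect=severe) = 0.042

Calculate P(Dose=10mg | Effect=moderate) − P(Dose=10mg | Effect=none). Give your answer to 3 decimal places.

0.148

P(Effect=moderate) = 0.043 + 0.101 + 0.090 + 0.096 = 0.330; P(Dose=10mg | Effect=moderate) = 0.101/0.330 = 0.3061.
P(Effect=none) = 0.030 + 0.033 + 0.069 + 0.077 = 0.209; P(Dose=10mg | Effect=none) = 0.033/0.209 = 0.1579.
Difference = 0.148.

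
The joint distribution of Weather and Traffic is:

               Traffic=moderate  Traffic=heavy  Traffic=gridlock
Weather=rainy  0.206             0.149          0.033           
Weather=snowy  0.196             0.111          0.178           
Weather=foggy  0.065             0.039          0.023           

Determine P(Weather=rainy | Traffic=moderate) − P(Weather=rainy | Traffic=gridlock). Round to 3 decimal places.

0.300

P(Traffic=moderate) = 0.206 + 0.196 + 0.065 = 0.467; P(Weather=rainy | Traffic=moderate) = 0.206/0.467 = 0.4411.
P(Traffic=gridlock) = 0.033 + 0.178 + 0.023 = 0.234; P(Weather=rainy | Traffic=gridlock) = 0.033/0.234 = 0.1410.
Difference = 0.300.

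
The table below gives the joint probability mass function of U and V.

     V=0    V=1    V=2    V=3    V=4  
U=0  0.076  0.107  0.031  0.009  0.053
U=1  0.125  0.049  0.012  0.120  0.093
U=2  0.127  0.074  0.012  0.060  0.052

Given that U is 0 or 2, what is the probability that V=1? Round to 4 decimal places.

P(U=0) = 0.076 + 0.107 + 0.031 + 0.009 + 0.053 = 0.276.
P(U=2) = 0.127 + 0.074 + 0.012 + 0.060 + 0.052 = 0.325.
P(U ∈ {0, 2}) = 0.276 + 0.325 = 0.601; P(V=1, U ∈ {0, 2}) = 0.107 + 0.074 = 0.181.
P(V=1 | U ∈ {0, 2}) = 0.181/0.601 = 0.3012.

0.3012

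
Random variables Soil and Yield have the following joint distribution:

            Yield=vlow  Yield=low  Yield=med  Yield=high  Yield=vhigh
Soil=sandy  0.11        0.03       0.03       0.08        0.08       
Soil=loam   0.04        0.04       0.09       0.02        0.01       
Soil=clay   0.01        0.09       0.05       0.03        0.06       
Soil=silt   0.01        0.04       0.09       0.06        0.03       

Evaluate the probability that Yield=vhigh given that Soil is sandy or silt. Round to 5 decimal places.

P(Soil=sandy) = 0.11 + 0.03 + 0.03 + 0.08 + 0.08 = 0.33.
P(Soil=silt) = 0.01 + 0.04 + 0.09 + 0.06 + 0.03 = 0.23.
P(Soil ∈ {sandy, silt}) = 0.33 + 0.23 = 0.56; P(Yield=vhigh, Soil ∈ {sandy, silt}) = 0.08 + 0.03 = 0.11.
P(Yield=vhigh | Soil ∈ {sandy, silt}) = 0.11/0.56 = 0.19643.

0.19643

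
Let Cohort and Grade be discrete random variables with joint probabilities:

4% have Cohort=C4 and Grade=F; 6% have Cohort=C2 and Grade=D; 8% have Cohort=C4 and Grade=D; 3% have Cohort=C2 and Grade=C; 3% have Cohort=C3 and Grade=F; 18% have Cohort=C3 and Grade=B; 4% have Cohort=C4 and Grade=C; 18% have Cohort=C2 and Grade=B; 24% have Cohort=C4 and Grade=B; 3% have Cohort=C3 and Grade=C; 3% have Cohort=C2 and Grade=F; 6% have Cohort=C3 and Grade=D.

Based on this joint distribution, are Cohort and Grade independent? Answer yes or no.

yes

Every cell satisfies P(Cohort,Grade) = P(Cohort)·P(Grade). For instance P(Cohort=C4) = 0.40, P(Grade=D) = 0.20, and 0.40×0.20 = 0.08 matches the joint entry. So Cohort and Grade are independent.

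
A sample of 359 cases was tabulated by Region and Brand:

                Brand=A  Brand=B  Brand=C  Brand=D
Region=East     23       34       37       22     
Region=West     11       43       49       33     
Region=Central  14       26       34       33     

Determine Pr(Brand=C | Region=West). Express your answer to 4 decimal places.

0.3603

Total with Region=West: 11 + 43 + 49 + 33 = 136.
P(Brand=C | Region=West) = 49/136 = 0.3603.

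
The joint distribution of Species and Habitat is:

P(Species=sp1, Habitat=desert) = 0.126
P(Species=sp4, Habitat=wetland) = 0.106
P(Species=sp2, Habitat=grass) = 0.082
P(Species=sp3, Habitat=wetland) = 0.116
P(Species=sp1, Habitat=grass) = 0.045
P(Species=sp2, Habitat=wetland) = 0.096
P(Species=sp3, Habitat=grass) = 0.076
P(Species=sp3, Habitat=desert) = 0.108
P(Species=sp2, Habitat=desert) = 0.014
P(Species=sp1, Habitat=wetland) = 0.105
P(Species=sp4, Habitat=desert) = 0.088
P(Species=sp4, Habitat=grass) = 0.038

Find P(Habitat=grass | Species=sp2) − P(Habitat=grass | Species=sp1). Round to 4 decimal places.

0.2640

P(Species=sp2) = 0.082 + 0.096 + 0.014 = 0.192; P(Habitat=grass | Species=sp2) = 0.082/0.192 = 0.42708.
P(Species=sp1) = 0.045 + 0.105 + 0.126 = 0.276; P(Habitat=grass | Species=sp1) = 0.045/0.276 = 0.16304.
Difference = 0.2640.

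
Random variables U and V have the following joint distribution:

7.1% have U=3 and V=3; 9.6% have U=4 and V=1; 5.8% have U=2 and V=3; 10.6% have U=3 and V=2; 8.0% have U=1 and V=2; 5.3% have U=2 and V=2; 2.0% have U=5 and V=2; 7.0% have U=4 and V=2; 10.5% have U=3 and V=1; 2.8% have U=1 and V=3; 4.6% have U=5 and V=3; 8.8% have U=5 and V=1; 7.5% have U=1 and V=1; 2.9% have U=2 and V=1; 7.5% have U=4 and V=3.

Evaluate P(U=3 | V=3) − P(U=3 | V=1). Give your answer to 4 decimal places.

-0.0118

P(V=3) = 0.028 + 0.058 + 0.071 + 0.075 + 0.046 = 0.278; P(U=3 | V=3) = 0.071/0.278 = 0.25540.
P(V=1) = 0.075 + 0.029 + 0.105 + 0.096 + 0.088 = 0.393; P(U=3 | V=1) = 0.105/0.393 = 0.26718.
Difference = -0.0118.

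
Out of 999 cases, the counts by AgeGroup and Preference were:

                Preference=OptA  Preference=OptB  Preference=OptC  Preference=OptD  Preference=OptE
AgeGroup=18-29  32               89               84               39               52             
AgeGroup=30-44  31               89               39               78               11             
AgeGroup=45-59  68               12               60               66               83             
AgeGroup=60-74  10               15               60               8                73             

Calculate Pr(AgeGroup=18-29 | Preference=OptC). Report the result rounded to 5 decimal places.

0.34568

Total with Preference=OptC: 84 + 39 + 60 + 60 = 243.
P(AgeGroup=18-29 | Preference=OptC) = 84/243 = 0.34568.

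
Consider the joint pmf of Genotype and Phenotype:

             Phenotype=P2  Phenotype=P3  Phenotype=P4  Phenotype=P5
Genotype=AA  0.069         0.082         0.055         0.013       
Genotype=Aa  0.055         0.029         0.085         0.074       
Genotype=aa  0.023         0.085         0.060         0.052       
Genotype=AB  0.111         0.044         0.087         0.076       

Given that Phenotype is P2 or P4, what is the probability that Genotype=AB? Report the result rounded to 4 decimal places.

0.3633

P(Phenotype=P2) = 0.069 + 0.055 + 0.023 + 0.111 = 0.258.
P(Phenotype=P4) = 0.055 + 0.085 + 0.060 + 0.087 = 0.287.
P(Phenotype ∈ {P2, P4}) = 0.258 + 0.287 = 0.545; P(Genotype=AB, Phenotype ∈ {P2, P4}) = 0.111 + 0.087 = 0.198.
P(Genotype=AB | Phenotype ∈ {P2, P4}) = 0.198/0.545 = 0.3633.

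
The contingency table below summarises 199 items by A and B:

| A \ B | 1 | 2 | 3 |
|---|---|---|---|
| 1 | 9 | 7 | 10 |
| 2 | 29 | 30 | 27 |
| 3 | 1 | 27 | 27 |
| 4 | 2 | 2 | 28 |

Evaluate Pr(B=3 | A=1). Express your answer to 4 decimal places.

Total with A=1: 9 + 7 + 10 = 26.
P(B=3 | A=1) = 10/26 = 0.3846.

0.3846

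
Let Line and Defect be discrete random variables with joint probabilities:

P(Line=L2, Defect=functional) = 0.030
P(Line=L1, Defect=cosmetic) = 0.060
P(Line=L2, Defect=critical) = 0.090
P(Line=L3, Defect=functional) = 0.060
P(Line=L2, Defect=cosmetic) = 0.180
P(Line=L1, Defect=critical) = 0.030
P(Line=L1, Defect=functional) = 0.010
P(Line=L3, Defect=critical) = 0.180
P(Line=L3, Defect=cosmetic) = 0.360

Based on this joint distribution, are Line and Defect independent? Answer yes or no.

yes

Every cell satisfies P(Line,Defect) = P(Line)·P(Defect). For instance P(Line=L1) = 0.100, P(Defect=cosmetic) = 0.600, and 0.100×0.600 = 0.060 matches the joint entry. So Line and Defect are independent.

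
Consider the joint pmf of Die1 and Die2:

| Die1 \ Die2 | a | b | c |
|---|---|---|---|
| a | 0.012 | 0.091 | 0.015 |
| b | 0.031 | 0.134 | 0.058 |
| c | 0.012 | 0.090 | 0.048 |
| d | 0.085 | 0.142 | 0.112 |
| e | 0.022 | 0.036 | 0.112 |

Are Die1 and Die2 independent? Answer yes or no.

P(Die1=e) = 0.170 and P(Die2=c) = 0.345, so their product is 0.05865, but P(Die1=e, Die2=c) = 0.112. Since these differ, Die1 and Die2 are not independent.

no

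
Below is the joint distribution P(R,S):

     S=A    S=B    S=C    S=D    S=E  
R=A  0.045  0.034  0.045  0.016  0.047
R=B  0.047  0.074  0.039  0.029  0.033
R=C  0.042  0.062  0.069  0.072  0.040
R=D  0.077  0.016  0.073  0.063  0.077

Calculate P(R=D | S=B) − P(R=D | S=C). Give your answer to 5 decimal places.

P(S=B) = 0.034 + 0.074 + 0.062 + 0.016 = 0.186; P(R=D | S=B) = 0.016/0.186 = 0.086022.
P(S=C) = 0.045 + 0.039 + 0.069 + 0.073 = 0.226; P(R=D | S=C) = 0.073/0.226 = 0.323009.
Difference = -0.23699.

-0.23699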